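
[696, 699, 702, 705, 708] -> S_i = 696 + 3*i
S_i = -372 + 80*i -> [-372, -292, -212, -132, -52]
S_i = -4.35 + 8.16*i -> [-4.35, 3.81, 11.97, 20.13, 28.29]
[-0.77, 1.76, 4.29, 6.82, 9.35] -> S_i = -0.77 + 2.53*i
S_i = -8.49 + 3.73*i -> [-8.49, -4.76, -1.03, 2.7, 6.43]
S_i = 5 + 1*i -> [5, 6, 7, 8, 9]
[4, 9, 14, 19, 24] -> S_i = 4 + 5*i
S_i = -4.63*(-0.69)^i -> [-4.63, 3.19, -2.2, 1.52, -1.05]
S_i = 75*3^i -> [75, 225, 675, 2025, 6075]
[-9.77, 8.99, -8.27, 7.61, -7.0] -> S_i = -9.77*(-0.92)^i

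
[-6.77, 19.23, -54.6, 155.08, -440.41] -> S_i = -6.77*(-2.84)^i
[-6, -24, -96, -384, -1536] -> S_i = -6*4^i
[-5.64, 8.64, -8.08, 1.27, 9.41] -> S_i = Random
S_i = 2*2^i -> [2, 4, 8, 16, 32]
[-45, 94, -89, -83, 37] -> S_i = Random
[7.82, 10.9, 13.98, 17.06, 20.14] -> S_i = 7.82 + 3.08*i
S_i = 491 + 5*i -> [491, 496, 501, 506, 511]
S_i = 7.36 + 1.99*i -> [7.36, 9.35, 11.34, 13.33, 15.32]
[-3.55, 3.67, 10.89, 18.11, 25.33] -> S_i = -3.55 + 7.22*i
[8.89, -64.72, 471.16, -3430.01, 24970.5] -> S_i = 8.89*(-7.28)^i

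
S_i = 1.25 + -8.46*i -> [1.25, -7.21, -15.67, -24.13, -32.59]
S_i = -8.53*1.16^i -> [-8.53, -9.89, -11.48, -13.31, -15.44]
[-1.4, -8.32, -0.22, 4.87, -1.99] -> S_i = Random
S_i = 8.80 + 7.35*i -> [8.8, 16.15, 23.5, 30.85, 38.2]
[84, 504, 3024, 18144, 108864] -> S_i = 84*6^i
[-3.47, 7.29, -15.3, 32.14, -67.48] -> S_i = -3.47*(-2.10)^i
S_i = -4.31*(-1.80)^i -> [-4.31, 7.76, -13.96, 25.14, -45.24]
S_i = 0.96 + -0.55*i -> [0.96, 0.41, -0.14, -0.69, -1.24]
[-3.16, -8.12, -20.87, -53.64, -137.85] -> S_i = -3.16*2.57^i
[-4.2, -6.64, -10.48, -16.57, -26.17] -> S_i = -4.20*1.58^i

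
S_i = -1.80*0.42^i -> [-1.8, -0.76, -0.32, -0.13, -0.06]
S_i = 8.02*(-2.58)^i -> [8.02, -20.69, 53.38, -137.73, 355.35]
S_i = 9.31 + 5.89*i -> [9.31, 15.2, 21.09, 26.98, 32.87]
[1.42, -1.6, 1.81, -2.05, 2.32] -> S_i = 1.42*(-1.13)^i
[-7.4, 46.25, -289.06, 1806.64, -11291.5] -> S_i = -7.40*(-6.25)^i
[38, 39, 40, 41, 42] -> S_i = 38 + 1*i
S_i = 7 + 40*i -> [7, 47, 87, 127, 167]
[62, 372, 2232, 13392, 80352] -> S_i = 62*6^i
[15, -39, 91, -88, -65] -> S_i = Random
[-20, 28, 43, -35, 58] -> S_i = Random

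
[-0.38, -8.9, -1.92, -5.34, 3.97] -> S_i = Random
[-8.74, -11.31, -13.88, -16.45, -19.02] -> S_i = -8.74 + -2.57*i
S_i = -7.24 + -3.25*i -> [-7.24, -10.49, -13.74, -16.99, -20.24]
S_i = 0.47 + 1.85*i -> [0.47, 2.32, 4.17, 6.02, 7.87]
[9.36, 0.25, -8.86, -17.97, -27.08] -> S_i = 9.36 + -9.11*i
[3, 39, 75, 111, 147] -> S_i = 3 + 36*i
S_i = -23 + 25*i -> [-23, 2, 27, 52, 77]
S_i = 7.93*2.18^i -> [7.93, 17.29, 37.69, 82.16, 179.1]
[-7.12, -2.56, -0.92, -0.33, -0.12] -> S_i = -7.12*0.36^i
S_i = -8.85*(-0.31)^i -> [-8.85, 2.74, -0.85, 0.26, -0.08]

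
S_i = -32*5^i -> [-32, -160, -800, -4000, -20000]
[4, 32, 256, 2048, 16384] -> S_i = 4*8^i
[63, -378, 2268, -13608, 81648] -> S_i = 63*-6^i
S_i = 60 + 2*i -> [60, 62, 64, 66, 68]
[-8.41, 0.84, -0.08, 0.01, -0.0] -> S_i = -8.41*(-0.10)^i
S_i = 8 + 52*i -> [8, 60, 112, 164, 216]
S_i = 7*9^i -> [7, 63, 567, 5103, 45927]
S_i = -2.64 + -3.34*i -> [-2.64, -5.98, -9.32, -12.66, -16.0]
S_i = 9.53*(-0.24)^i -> [9.53, -2.29, 0.55, -0.13, 0.03]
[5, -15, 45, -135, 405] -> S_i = 5*-3^i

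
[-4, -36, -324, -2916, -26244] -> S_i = -4*9^i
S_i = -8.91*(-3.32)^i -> [-8.91, 29.58, -98.21, 326.06, -1082.51]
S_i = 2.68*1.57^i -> [2.68, 4.21, 6.61, 10.37, 16.28]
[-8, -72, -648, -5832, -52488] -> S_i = -8*9^i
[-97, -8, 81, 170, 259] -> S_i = -97 + 89*i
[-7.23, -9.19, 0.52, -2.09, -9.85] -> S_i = Random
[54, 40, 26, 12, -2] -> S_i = 54 + -14*i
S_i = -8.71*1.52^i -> [-8.71, -13.24, -20.12, -30.59, -46.49]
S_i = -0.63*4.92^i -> [-0.63, -3.1, -15.25, -75.03, -369.15]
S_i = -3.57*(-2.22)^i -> [-3.57, 7.93, -17.59, 39.06, -86.71]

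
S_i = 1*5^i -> [1, 5, 25, 125, 625]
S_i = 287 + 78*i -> [287, 365, 443, 521, 599]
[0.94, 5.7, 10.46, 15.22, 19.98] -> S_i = 0.94 + 4.76*i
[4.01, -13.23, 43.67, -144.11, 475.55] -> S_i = 4.01*(-3.30)^i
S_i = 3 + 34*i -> [3, 37, 71, 105, 139]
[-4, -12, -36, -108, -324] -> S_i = -4*3^i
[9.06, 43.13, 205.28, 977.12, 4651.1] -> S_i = 9.06*4.76^i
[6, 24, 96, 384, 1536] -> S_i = 6*4^i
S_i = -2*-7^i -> [-2, 14, -98, 686, -4802]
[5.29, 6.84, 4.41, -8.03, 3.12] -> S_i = Random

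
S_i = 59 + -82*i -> [59, -23, -105, -187, -269]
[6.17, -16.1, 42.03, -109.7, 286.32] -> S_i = 6.17*(-2.61)^i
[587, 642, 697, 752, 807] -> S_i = 587 + 55*i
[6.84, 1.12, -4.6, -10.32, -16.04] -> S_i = 6.84 + -5.72*i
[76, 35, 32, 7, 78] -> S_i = Random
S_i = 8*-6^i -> [8, -48, 288, -1728, 10368]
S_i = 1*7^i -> [1, 7, 49, 343, 2401]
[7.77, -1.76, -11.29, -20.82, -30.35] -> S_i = 7.77 + -9.53*i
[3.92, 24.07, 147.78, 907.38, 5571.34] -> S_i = 3.92*6.14^i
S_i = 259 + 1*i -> [259, 260, 261, 262, 263]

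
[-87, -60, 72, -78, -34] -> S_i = Random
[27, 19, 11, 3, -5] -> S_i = 27 + -8*i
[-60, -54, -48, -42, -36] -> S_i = -60 + 6*i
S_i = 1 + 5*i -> [1, 6, 11, 16, 21]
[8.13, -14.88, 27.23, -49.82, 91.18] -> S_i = 8.13*(-1.83)^i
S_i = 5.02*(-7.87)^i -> [5.02, -39.51, 310.92, -2446.97, 19257.62]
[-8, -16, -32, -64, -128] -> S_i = -8*2^i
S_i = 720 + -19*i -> [720, 701, 682, 663, 644]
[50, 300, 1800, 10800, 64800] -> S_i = 50*6^i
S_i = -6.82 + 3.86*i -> [-6.82, -2.96, 0.9, 4.76, 8.62]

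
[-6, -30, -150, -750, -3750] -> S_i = -6*5^i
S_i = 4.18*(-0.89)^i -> [4.18, -3.72, 3.31, -2.95, 2.62]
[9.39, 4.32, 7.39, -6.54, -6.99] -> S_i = Random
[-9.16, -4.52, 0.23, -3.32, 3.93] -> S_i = Random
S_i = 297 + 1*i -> [297, 298, 299, 300, 301]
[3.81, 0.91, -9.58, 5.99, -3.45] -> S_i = Random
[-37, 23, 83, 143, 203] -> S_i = -37 + 60*i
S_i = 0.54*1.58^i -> [0.54, 0.85, 1.35, 2.13, 3.37]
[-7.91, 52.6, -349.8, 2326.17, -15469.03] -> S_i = -7.91*(-6.65)^i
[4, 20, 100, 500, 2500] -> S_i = 4*5^i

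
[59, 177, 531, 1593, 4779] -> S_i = 59*3^i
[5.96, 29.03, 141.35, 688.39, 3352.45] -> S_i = 5.96*4.87^i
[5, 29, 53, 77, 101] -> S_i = 5 + 24*i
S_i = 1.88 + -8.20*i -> [1.88, -6.32, -14.52, -22.72, -30.92]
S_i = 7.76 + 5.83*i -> [7.76, 13.59, 19.42, 25.25, 31.08]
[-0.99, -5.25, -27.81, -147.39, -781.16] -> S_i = -0.99*5.30^i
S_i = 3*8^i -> [3, 24, 192, 1536, 12288]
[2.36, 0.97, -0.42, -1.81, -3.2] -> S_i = 2.36 + -1.39*i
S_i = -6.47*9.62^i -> [-6.47, -62.24, -598.76, -5760.09, -55412.09]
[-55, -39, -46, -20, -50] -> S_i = Random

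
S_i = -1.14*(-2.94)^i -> [-1.14, 3.35, -9.85, 28.97, -85.17]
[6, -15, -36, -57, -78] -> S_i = 6 + -21*i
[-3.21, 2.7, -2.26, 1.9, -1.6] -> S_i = -3.21*(-0.84)^i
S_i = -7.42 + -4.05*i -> [-7.42, -11.47, -15.52, -19.57, -23.62]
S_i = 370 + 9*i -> [370, 379, 388, 397, 406]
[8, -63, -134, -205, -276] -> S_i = 8 + -71*i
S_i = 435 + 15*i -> [435, 450, 465, 480, 495]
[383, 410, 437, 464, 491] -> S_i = 383 + 27*i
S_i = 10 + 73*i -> [10, 83, 156, 229, 302]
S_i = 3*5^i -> [3, 15, 75, 375, 1875]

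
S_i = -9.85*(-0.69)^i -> [-9.85, 6.8, -4.69, 3.24, -2.23]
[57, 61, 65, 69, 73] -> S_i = 57 + 4*i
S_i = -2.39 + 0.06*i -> [-2.39, -2.33, -2.27, -2.21, -2.15]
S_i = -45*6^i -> [-45, -270, -1620, -9720, -58320]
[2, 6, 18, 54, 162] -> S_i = 2*3^i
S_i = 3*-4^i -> [3, -12, 48, -192, 768]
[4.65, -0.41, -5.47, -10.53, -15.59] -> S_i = 4.65 + -5.06*i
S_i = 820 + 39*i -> [820, 859, 898, 937, 976]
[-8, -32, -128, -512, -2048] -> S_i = -8*4^i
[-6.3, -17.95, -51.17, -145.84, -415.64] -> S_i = -6.30*2.85^i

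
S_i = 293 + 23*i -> [293, 316, 339, 362, 385]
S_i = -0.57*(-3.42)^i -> [-0.57, 1.95, -6.67, 22.8, -77.98]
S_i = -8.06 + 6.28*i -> [-8.06, -1.78, 4.5, 10.78, 17.06]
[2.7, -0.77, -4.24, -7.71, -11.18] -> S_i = 2.70 + -3.47*i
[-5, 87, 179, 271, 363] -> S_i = -5 + 92*i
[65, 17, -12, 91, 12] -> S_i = Random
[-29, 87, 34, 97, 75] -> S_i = Random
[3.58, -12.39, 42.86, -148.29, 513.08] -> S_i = 3.58*(-3.46)^i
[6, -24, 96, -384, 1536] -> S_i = 6*-4^i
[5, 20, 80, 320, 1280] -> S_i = 5*4^i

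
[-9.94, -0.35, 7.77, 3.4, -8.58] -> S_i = Random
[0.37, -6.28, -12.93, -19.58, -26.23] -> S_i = 0.37 + -6.65*i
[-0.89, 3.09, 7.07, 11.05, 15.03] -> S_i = -0.89 + 3.98*i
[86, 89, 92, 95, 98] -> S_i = 86 + 3*i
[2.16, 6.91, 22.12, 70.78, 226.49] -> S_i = 2.16*3.20^i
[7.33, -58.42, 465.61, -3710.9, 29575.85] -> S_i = 7.33*(-7.97)^i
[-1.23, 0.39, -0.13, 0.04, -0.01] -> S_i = -1.23*(-0.32)^i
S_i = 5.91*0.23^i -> [5.91, 1.36, 0.31, 0.07, 0.02]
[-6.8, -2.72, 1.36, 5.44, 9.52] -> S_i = -6.80 + 4.08*i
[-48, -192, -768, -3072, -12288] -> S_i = -48*4^i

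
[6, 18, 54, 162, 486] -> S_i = 6*3^i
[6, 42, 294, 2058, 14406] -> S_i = 6*7^i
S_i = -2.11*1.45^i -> [-2.11, -3.06, -4.44, -6.43, -9.33]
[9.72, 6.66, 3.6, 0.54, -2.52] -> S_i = 9.72 + -3.06*i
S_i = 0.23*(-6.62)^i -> [0.23, -1.52, 10.08, -66.73, 441.73]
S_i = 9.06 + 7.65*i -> [9.06, 16.71, 24.36, 32.01, 39.66]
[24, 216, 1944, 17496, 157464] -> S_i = 24*9^i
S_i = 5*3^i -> [5, 15, 45, 135, 405]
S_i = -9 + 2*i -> [-9, -7, -5, -3, -1]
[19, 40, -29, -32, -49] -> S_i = Random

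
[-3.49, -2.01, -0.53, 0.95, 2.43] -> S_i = -3.49 + 1.48*i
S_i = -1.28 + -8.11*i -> [-1.28, -9.39, -17.5, -25.61, -33.72]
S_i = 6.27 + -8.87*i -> [6.27, -2.6, -11.47, -20.34, -29.21]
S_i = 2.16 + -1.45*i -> [2.16, 0.71, -0.74, -2.19, -3.64]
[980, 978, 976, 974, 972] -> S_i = 980 + -2*i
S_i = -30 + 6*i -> [-30, -24, -18, -12, -6]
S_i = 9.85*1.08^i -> [9.85, 10.64, 11.49, 12.41, 13.4]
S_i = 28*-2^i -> [28, -56, 112, -224, 448]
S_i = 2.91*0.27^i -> [2.91, 0.79, 0.21, 0.06, 0.02]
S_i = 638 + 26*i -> [638, 664, 690, 716, 742]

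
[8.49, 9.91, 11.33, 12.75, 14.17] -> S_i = 8.49 + 1.42*i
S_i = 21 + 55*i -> [21, 76, 131, 186, 241]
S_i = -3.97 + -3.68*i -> [-3.97, -7.65, -11.33, -15.01, -18.69]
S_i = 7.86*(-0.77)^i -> [7.86, -6.05, 4.66, -3.59, 2.76]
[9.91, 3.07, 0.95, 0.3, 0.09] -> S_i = 9.91*0.31^i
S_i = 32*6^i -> [32, 192, 1152, 6912, 41472]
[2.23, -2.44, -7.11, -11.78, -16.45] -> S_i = 2.23 + -4.67*i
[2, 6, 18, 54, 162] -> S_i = 2*3^i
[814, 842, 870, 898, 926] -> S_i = 814 + 28*i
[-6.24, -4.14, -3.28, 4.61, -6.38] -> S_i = Random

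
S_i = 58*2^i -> [58, 116, 232, 464, 928]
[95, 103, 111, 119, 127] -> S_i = 95 + 8*i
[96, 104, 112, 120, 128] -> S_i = 96 + 8*i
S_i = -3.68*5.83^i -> [-3.68, -21.45, -125.08, -729.21, -4251.3]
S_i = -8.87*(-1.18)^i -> [-8.87, 10.47, -12.35, 14.57, -17.2]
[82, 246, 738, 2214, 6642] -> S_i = 82*3^i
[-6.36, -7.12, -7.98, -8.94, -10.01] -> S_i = -6.36*1.12^i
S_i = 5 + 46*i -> [5, 51, 97, 143, 189]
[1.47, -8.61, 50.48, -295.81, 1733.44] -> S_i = 1.47*(-5.86)^i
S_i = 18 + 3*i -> [18, 21, 24, 27, 30]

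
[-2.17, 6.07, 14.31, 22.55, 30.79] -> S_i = -2.17 + 8.24*i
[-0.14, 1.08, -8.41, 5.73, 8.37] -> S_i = Random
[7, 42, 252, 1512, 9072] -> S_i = 7*6^i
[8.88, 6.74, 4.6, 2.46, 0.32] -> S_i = 8.88 + -2.14*i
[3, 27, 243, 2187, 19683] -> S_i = 3*9^i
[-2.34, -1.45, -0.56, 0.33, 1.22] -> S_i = -2.34 + 0.89*i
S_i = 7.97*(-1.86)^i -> [7.97, -14.82, 27.57, -51.29, 95.39]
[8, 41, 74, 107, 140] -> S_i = 8 + 33*i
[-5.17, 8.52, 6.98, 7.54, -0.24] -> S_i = Random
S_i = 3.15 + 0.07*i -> [3.15, 3.22, 3.29, 3.36, 3.43]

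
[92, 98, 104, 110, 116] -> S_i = 92 + 6*i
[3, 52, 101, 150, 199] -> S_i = 3 + 49*i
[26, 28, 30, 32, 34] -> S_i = 26 + 2*i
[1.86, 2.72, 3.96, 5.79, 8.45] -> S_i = 1.86*1.46^i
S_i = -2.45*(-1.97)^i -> [-2.45, 4.83, -9.51, 18.73, -36.9]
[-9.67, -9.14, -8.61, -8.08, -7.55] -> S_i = -9.67 + 0.53*i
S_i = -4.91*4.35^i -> [-4.91, -21.36, -92.91, -404.16, -1758.08]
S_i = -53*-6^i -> [-53, 318, -1908, 11448, -68688]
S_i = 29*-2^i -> [29, -58, 116, -232, 464]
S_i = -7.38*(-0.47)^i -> [-7.38, 3.47, -1.63, 0.77, -0.36]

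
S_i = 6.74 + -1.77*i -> [6.74, 4.97, 3.2, 1.43, -0.34]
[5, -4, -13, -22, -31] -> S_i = 5 + -9*i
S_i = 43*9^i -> [43, 387, 3483, 31347, 282123]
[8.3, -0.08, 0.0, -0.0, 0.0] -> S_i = 8.30*(-0.01)^i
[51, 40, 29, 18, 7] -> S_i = 51 + -11*i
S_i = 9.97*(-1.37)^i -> [9.97, -13.66, 18.71, -25.64, 35.12]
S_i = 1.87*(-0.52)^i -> [1.87, -0.97, 0.51, -0.26, 0.14]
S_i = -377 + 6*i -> [-377, -371, -365, -359, -353]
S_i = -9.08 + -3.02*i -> [-9.08, -12.1, -15.12, -18.14, -21.16]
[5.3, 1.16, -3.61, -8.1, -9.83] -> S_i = Random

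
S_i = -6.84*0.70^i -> [-6.84, -4.79, -3.35, -2.35, -1.64]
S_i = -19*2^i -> [-19, -38, -76, -152, -304]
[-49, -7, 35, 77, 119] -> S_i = -49 + 42*i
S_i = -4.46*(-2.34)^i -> [-4.46, 10.44, -24.42, 57.15, -133.72]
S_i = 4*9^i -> [4, 36, 324, 2916, 26244]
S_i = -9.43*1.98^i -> [-9.43, -18.67, -36.97, -73.2, -144.93]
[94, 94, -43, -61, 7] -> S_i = Random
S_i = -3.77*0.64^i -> [-3.77, -2.41, -1.54, -0.99, -0.63]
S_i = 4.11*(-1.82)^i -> [4.11, -7.48, 13.61, -24.78, 45.09]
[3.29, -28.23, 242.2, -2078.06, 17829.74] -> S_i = 3.29*(-8.58)^i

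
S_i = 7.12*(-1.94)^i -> [7.12, -13.81, 26.8, -51.99, 100.85]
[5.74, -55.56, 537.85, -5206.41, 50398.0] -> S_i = 5.74*(-9.68)^i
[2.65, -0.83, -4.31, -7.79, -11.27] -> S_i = 2.65 + -3.48*i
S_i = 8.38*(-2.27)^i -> [8.38, -19.02, 43.18, -98.02, 222.51]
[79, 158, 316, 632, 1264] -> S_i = 79*2^i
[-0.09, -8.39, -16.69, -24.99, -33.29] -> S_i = -0.09 + -8.30*i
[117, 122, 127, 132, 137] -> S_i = 117 + 5*i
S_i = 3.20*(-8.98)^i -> [3.2, -28.74, 258.05, -2317.28, 20809.2]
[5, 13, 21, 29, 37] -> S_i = 5 + 8*i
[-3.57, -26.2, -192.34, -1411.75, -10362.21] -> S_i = -3.57*7.34^i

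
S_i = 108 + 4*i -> [108, 112, 116, 120, 124]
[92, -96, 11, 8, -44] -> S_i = Random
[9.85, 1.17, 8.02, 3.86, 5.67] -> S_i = Random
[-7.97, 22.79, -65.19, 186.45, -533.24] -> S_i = -7.97*(-2.86)^i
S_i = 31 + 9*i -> [31, 40, 49, 58, 67]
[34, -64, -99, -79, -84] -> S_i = Random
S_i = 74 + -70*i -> [74, 4, -66, -136, -206]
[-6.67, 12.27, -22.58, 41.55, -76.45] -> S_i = -6.67*(-1.84)^i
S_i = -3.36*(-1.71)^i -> [-3.36, 5.75, -9.82, 16.8, -28.73]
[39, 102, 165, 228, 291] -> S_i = 39 + 63*i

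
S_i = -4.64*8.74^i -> [-4.64, -40.55, -354.44, -3097.79, -27074.7]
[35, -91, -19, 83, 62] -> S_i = Random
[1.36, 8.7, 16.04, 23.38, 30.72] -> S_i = 1.36 + 7.34*i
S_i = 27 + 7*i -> [27, 34, 41, 48, 55]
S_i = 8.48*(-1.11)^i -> [8.48, -9.41, 10.45, -11.6, 12.87]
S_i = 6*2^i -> [6, 12, 24, 48, 96]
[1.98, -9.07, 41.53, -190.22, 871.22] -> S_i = 1.98*(-4.58)^i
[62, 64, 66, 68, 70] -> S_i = 62 + 2*i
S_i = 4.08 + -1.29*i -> [4.08, 2.79, 1.5, 0.21, -1.08]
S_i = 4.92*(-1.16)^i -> [4.92, -5.71, 6.62, -7.68, 8.91]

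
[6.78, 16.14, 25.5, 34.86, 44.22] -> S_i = 6.78 + 9.36*i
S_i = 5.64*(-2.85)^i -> [5.64, -16.07, 45.81, -130.56, 372.1]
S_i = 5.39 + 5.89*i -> [5.39, 11.28, 17.17, 23.06, 28.95]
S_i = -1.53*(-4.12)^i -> [-1.53, 6.3, -25.97, 107.0, -440.84]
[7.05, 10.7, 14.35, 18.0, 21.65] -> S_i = 7.05 + 3.65*i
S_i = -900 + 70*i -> [-900, -830, -760, -690, -620]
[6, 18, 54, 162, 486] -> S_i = 6*3^i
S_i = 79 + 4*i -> [79, 83, 87, 91, 95]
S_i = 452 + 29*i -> [452, 481, 510, 539, 568]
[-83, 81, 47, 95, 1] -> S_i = Random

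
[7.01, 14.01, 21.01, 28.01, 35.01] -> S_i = 7.01 + 7.00*i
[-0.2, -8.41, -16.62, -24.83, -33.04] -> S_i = -0.20 + -8.21*i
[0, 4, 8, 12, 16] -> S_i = 0 + 4*i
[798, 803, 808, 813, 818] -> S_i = 798 + 5*i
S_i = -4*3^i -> [-4, -12, -36, -108, -324]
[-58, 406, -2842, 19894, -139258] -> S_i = -58*-7^i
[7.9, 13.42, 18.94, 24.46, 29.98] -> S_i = 7.90 + 5.52*i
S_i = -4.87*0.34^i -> [-4.87, -1.66, -0.56, -0.19, -0.07]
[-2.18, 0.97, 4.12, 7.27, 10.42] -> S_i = -2.18 + 3.15*i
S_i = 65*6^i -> [65, 390, 2340, 14040, 84240]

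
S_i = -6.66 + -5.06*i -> [-6.66, -11.72, -16.78, -21.84, -26.9]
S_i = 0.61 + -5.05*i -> [0.61, -4.44, -9.49, -14.54, -19.59]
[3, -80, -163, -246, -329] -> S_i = 3 + -83*i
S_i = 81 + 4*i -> [81, 85, 89, 93, 97]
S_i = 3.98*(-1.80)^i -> [3.98, -7.16, 12.9, -23.21, 41.78]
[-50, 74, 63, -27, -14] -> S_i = Random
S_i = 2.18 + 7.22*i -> [2.18, 9.4, 16.62, 23.84, 31.06]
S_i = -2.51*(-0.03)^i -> [-2.51, 0.08, -0.0, 0.0, -0.0]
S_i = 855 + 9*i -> [855, 864, 873, 882, 891]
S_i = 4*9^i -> [4, 36, 324, 2916, 26244]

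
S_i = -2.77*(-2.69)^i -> [-2.77, 7.45, -20.04, 53.92, -145.04]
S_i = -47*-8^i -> [-47, 376, -3008, 24064, -192512]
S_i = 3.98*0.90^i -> [3.98, 3.58, 3.22, 2.9, 2.61]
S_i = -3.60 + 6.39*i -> [-3.6, 2.79, 9.18, 15.57, 21.96]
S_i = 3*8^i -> [3, 24, 192, 1536, 12288]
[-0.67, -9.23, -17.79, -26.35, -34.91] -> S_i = -0.67 + -8.56*i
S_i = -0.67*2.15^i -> [-0.67, -1.44, -3.1, -6.66, -14.32]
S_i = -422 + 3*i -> [-422, -419, -416, -413, -410]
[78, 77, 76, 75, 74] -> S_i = 78 + -1*i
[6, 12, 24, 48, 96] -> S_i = 6*2^i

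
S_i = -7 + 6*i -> [-7, -1, 5, 11, 17]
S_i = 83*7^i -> [83, 581, 4067, 28469, 199283]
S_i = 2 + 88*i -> [2, 90, 178, 266, 354]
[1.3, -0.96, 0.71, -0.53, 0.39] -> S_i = 1.30*(-0.74)^i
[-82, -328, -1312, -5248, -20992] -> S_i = -82*4^i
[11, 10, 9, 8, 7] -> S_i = 11 + -1*i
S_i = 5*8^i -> [5, 40, 320, 2560, 20480]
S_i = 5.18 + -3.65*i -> [5.18, 1.53, -2.12, -5.77, -9.42]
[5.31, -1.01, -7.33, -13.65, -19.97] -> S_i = 5.31 + -6.32*i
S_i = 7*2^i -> [7, 14, 28, 56, 112]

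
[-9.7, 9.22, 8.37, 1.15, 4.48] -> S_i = Random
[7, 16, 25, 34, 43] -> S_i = 7 + 9*i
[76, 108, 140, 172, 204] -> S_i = 76 + 32*i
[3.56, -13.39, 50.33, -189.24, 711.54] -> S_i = 3.56*(-3.76)^i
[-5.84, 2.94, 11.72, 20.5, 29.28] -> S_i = -5.84 + 8.78*i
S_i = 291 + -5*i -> [291, 286, 281, 276, 271]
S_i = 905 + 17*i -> [905, 922, 939, 956, 973]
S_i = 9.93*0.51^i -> [9.93, 5.06, 2.58, 1.32, 0.67]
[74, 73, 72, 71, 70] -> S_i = 74 + -1*i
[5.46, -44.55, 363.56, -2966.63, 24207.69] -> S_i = 5.46*(-8.16)^i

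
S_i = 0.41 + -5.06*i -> [0.41, -4.65, -9.71, -14.77, -19.83]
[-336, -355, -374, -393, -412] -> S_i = -336 + -19*i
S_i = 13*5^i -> [13, 65, 325, 1625, 8125]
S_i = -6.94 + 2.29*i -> [-6.94, -4.65, -2.36, -0.07, 2.22]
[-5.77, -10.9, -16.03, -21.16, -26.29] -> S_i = -5.77 + -5.13*i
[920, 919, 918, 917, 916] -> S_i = 920 + -1*i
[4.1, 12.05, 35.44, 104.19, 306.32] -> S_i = 4.10*2.94^i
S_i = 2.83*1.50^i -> [2.83, 4.24, 6.37, 9.55, 14.33]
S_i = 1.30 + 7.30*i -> [1.3, 8.6, 15.9, 23.2, 30.5]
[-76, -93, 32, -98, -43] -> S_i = Random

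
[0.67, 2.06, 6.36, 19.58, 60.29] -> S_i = 0.67*3.08^i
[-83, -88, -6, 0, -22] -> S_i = Random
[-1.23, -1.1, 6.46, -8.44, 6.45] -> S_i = Random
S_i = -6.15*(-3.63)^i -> [-6.15, 22.32, -81.04, 294.17, -1067.83]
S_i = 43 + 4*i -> [43, 47, 51, 55, 59]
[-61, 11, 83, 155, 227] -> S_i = -61 + 72*i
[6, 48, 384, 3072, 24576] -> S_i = 6*8^i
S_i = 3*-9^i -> [3, -27, 243, -2187, 19683]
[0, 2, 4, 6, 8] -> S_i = 0 + 2*i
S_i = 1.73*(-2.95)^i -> [1.73, -5.1, 15.06, -44.41, 131.02]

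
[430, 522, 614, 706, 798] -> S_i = 430 + 92*i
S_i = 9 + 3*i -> [9, 12, 15, 18, 21]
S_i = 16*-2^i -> [16, -32, 64, -128, 256]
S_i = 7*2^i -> [7, 14, 28, 56, 112]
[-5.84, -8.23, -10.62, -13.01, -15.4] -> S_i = -5.84 + -2.39*i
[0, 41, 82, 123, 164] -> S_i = 0 + 41*i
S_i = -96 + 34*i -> [-96, -62, -28, 6, 40]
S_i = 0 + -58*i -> [0, -58, -116, -174, -232]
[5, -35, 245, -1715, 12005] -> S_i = 5*-7^i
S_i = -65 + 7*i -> [-65, -58, -51, -44, -37]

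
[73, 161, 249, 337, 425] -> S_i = 73 + 88*i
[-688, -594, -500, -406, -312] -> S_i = -688 + 94*i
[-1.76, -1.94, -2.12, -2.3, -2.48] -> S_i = -1.76 + -0.18*i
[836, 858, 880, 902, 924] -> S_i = 836 + 22*i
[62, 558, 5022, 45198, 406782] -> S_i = 62*9^i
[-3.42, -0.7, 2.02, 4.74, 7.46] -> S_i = -3.42 + 2.72*i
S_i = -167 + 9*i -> [-167, -158, -149, -140, -131]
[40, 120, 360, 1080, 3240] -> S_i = 40*3^i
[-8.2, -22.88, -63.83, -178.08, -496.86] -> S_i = -8.20*2.79^i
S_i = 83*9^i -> [83, 747, 6723, 60507, 544563]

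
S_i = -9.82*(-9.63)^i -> [-9.82, 94.57, -910.68, 8769.81, -84453.3]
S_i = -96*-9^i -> [-96, 864, -7776, 69984, -629856]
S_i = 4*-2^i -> [4, -8, 16, -32, 64]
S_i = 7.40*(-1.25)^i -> [7.4, -9.25, 11.56, -14.45, 18.07]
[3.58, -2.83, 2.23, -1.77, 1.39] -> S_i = 3.58*(-0.79)^i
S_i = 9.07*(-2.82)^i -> [9.07, -25.58, 72.13, -203.4, 573.59]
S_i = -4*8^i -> [-4, -32, -256, -2048, -16384]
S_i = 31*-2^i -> [31, -62, 124, -248, 496]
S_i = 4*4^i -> [4, 16, 64, 256, 1024]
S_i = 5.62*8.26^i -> [5.62, 46.42, 383.44, 3167.21, 26161.13]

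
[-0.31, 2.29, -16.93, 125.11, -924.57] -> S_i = -0.31*(-7.39)^i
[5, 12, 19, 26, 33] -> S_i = 5 + 7*i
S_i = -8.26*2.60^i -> [-8.26, -21.48, -55.84, -145.18, -377.46]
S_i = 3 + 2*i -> [3, 5, 7, 9, 11]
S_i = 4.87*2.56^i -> [4.87, 12.47, 31.92, 81.71, 209.16]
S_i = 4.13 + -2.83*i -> [4.13, 1.3, -1.53, -4.36, -7.19]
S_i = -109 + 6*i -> [-109, -103, -97, -91, -85]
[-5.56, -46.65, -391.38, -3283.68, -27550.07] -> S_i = -5.56*8.39^i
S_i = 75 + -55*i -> [75, 20, -35, -90, -145]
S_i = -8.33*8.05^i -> [-8.33, -67.06, -539.8, -4345.43, -34980.7]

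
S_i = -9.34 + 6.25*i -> [-9.34, -3.09, 3.16, 9.41, 15.66]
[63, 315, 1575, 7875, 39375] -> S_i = 63*5^i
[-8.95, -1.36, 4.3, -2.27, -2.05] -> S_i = Random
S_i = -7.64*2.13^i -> [-7.64, -16.27, -34.66, -73.83, -157.26]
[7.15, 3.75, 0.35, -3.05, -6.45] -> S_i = 7.15 + -3.40*i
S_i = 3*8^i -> [3, 24, 192, 1536, 12288]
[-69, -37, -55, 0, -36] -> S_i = Random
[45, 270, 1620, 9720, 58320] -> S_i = 45*6^i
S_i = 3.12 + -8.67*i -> [3.12, -5.55, -14.22, -22.89, -31.56]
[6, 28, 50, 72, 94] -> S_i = 6 + 22*i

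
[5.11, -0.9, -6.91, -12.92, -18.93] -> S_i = 5.11 + -6.01*i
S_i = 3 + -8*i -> [3, -5, -13, -21, -29]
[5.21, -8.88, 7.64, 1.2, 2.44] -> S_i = Random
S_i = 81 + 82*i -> [81, 163, 245, 327, 409]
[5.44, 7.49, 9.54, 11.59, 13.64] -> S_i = 5.44 + 2.05*i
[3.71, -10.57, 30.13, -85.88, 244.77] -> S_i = 3.71*(-2.85)^i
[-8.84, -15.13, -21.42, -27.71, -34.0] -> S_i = -8.84 + -6.29*i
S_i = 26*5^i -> [26, 130, 650, 3250, 16250]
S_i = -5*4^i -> [-5, -20, -80, -320, -1280]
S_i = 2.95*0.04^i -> [2.95, 0.12, 0.0, 0.0, 0.0]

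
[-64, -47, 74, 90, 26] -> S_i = Random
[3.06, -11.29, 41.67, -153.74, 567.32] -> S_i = 3.06*(-3.69)^i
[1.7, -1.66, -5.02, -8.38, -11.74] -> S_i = 1.70 + -3.36*i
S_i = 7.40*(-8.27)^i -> [7.4, -61.2, 506.11, -4185.51, 34614.16]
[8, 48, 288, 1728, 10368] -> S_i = 8*6^i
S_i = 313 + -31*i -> [313, 282, 251, 220, 189]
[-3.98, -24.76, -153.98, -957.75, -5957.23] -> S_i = -3.98*6.22^i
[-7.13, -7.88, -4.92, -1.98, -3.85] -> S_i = Random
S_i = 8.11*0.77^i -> [8.11, 6.24, 4.81, 3.7, 2.85]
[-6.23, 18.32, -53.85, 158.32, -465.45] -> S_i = -6.23*(-2.94)^i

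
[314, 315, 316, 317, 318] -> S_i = 314 + 1*i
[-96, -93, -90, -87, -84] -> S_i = -96 + 3*i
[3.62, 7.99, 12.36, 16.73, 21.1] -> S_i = 3.62 + 4.37*i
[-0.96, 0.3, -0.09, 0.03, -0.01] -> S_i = -0.96*(-0.31)^i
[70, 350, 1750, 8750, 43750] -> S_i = 70*5^i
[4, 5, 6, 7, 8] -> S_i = 4 + 1*i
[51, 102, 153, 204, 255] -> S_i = 51 + 51*i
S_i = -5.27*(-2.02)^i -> [-5.27, 10.65, -21.5, 43.44, -87.74]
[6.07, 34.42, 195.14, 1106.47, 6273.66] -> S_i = 6.07*5.67^i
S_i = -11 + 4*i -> [-11, -7, -3, 1, 5]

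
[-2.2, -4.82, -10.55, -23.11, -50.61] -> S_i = -2.20*2.19^i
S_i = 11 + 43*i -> [11, 54, 97, 140, 183]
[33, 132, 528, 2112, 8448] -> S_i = 33*4^i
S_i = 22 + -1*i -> [22, 21, 20, 19, 18]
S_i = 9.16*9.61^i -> [9.16, 88.03, 845.95, 8129.53, 78124.82]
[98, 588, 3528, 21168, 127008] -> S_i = 98*6^i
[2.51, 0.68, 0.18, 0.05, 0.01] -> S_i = 2.51*0.27^i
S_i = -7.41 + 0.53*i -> [-7.41, -6.88, -6.35, -5.82, -5.29]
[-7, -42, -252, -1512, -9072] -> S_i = -7*6^i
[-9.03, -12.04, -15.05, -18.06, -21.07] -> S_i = -9.03 + -3.01*i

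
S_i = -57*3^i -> [-57, -171, -513, -1539, -4617]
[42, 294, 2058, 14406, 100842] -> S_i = 42*7^i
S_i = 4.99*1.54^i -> [4.99, 7.68, 11.83, 18.22, 28.07]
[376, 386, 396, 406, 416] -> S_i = 376 + 10*i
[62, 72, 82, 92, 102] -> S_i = 62 + 10*i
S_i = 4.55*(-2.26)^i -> [4.55, -10.28, 23.24, -52.52, 118.7]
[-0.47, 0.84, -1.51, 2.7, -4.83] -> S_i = -0.47*(-1.79)^i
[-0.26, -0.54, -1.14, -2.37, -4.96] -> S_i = -0.26*2.09^i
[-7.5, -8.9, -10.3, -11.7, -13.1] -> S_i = -7.50 + -1.40*i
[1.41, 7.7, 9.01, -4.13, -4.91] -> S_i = Random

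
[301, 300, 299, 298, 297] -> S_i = 301 + -1*i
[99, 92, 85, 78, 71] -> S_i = 99 + -7*i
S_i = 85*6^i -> [85, 510, 3060, 18360, 110160]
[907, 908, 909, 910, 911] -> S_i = 907 + 1*i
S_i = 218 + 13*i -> [218, 231, 244, 257, 270]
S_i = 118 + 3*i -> [118, 121, 124, 127, 130]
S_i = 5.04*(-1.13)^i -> [5.04, -5.7, 6.44, -7.27, 8.22]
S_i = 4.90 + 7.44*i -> [4.9, 12.34, 19.78, 27.22, 34.66]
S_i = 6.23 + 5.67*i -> [6.23, 11.9, 17.57, 23.24, 28.91]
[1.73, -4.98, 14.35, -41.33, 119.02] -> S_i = 1.73*(-2.88)^i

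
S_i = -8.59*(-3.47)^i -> [-8.59, 29.81, -103.43, 358.91, -1245.41]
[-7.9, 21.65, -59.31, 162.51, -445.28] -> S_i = -7.90*(-2.74)^i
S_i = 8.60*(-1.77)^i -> [8.6, -15.22, 26.94, -47.69, 84.41]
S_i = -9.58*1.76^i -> [-9.58, -16.86, -29.68, -52.23, -91.92]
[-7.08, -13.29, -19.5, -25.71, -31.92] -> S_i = -7.08 + -6.21*i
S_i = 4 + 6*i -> [4, 10, 16, 22, 28]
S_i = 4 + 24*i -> [4, 28, 52, 76, 100]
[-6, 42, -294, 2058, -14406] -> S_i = -6*-7^i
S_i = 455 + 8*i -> [455, 463, 471, 479, 487]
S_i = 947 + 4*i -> [947, 951, 955, 959, 963]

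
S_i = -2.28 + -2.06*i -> [-2.28, -4.34, -6.4, -8.46, -10.52]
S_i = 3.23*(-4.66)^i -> [3.23, -15.05, 70.14, -326.86, 1523.16]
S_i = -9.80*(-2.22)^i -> [-9.8, 21.76, -48.3, 107.22, -238.03]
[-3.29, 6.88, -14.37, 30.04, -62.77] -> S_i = -3.29*(-2.09)^i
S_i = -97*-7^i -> [-97, 679, -4753, 33271, -232897]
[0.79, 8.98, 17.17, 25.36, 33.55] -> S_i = 0.79 + 8.19*i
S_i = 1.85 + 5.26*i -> [1.85, 7.11, 12.37, 17.63, 22.89]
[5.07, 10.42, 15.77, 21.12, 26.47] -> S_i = 5.07 + 5.35*i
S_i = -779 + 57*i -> [-779, -722, -665, -608, -551]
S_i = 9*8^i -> [9, 72, 576, 4608, 36864]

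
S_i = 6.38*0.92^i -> [6.38, 5.87, 5.4, 4.97, 4.57]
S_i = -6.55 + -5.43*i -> [-6.55, -11.98, -17.41, -22.84, -28.27]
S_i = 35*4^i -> [35, 140, 560, 2240, 8960]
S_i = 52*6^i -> [52, 312, 1872, 11232, 67392]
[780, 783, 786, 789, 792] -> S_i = 780 + 3*i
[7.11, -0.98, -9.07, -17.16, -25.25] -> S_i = 7.11 + -8.09*i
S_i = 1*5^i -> [1, 5, 25, 125, 625]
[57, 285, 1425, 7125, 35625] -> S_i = 57*5^i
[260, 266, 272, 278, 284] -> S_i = 260 + 6*i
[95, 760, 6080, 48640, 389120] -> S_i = 95*8^i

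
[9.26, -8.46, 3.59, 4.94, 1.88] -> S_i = Random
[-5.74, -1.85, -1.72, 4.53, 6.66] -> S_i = Random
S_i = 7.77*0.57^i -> [7.77, 4.43, 2.52, 1.44, 0.82]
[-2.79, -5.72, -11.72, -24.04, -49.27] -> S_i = -2.79*2.05^i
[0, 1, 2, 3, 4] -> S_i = 0 + 1*i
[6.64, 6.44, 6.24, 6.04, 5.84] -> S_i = 6.64 + -0.20*i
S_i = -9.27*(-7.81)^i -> [-9.27, 72.4, -565.43, 4416.04, -34489.26]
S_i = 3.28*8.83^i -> [3.28, 28.96, 255.74, 2258.17, 19939.61]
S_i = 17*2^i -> [17, 34, 68, 136, 272]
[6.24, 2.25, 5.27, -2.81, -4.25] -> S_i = Random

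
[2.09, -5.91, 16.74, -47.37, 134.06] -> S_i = 2.09*(-2.83)^i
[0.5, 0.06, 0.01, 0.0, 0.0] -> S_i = 0.50*0.13^i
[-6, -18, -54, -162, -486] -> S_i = -6*3^i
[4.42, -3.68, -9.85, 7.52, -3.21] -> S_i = Random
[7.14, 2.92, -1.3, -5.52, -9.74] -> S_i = 7.14 + -4.22*i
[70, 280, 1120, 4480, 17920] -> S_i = 70*4^i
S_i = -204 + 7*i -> [-204, -197, -190, -183, -176]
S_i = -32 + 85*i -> [-32, 53, 138, 223, 308]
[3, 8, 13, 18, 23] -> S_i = 3 + 5*i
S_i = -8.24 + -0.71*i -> [-8.24, -8.95, -9.66, -10.37, -11.08]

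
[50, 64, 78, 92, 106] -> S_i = 50 + 14*i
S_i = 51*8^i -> [51, 408, 3264, 26112, 208896]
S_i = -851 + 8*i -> [-851, -843, -835, -827, -819]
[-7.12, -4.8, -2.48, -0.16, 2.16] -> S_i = -7.12 + 2.32*i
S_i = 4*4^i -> [4, 16, 64, 256, 1024]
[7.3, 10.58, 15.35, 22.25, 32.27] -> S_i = 7.30*1.45^i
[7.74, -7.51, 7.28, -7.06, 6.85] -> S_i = 7.74*(-0.97)^i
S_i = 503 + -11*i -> [503, 492, 481, 470, 459]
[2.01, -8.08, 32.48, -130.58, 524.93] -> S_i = 2.01*(-4.02)^i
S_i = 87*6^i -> [87, 522, 3132, 18792, 112752]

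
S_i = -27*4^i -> [-27, -108, -432, -1728, -6912]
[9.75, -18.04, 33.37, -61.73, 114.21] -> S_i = 9.75*(-1.85)^i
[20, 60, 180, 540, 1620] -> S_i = 20*3^i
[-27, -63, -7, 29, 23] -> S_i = Random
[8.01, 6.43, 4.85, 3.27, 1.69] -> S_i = 8.01 + -1.58*i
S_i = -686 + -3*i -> [-686, -689, -692, -695, -698]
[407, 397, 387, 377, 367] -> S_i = 407 + -10*i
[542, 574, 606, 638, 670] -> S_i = 542 + 32*i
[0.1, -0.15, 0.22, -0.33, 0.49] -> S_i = 0.10*(-1.49)^i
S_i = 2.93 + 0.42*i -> [2.93, 3.35, 3.77, 4.19, 4.61]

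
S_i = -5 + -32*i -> [-5, -37, -69, -101, -133]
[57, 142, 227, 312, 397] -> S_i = 57 + 85*i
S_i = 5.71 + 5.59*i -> [5.71, 11.3, 16.89, 22.48, 28.07]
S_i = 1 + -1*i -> [1, 0, -1, -2, -3]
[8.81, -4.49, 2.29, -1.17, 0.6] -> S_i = 8.81*(-0.51)^i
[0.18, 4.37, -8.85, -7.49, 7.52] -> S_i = Random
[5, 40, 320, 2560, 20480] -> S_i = 5*8^i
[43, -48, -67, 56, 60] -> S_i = Random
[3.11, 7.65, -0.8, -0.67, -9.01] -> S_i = Random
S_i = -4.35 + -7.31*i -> [-4.35, -11.66, -18.97, -26.28, -33.59]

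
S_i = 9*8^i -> [9, 72, 576, 4608, 36864]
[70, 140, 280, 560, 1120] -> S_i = 70*2^i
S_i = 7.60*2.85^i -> [7.6, 21.66, 61.73, 175.93, 501.41]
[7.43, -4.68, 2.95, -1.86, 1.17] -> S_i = 7.43*(-0.63)^i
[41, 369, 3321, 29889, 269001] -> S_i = 41*9^i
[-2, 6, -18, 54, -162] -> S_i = -2*-3^i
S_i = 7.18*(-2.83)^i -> [7.18, -20.32, 57.5, -162.74, 460.54]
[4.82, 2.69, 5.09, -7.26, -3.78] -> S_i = Random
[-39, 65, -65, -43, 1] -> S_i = Random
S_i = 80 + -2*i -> [80, 78, 76, 74, 72]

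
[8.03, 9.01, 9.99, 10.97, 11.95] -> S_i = 8.03 + 0.98*i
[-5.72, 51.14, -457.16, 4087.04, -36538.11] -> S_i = -5.72*(-8.94)^i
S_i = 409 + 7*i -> [409, 416, 423, 430, 437]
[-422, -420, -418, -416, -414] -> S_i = -422 + 2*i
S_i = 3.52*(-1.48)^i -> [3.52, -5.21, 7.71, -11.41, 16.89]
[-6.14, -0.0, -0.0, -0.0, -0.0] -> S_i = -6.14*0.00^i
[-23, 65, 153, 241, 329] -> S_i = -23 + 88*i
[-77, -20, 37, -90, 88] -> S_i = Random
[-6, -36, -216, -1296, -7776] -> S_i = -6*6^i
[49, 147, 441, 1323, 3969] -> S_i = 49*3^i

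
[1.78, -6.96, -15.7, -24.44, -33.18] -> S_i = 1.78 + -8.74*i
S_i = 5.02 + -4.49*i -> [5.02, 0.53, -3.96, -8.45, -12.94]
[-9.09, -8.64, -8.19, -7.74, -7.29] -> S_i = -9.09 + 0.45*i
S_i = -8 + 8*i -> [-8, 0, 8, 16, 24]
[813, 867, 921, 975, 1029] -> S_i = 813 + 54*i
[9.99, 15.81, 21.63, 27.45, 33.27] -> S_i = 9.99 + 5.82*i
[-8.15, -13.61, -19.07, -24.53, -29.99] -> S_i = -8.15 + -5.46*i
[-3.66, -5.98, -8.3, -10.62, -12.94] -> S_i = -3.66 + -2.32*i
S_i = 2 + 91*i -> [2, 93, 184, 275, 366]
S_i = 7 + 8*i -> [7, 15, 23, 31, 39]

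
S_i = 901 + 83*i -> [901, 984, 1067, 1150, 1233]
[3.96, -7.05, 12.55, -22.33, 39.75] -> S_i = 3.96*(-1.78)^i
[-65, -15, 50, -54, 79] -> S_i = Random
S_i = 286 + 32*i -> [286, 318, 350, 382, 414]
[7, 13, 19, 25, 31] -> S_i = 7 + 6*i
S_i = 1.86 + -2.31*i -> [1.86, -0.45, -2.76, -5.07, -7.38]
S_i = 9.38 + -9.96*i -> [9.38, -0.58, -10.54, -20.5, -30.46]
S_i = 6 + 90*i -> [6, 96, 186, 276, 366]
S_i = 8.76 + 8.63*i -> [8.76, 17.39, 26.02, 34.65, 43.28]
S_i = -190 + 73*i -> [-190, -117, -44, 29, 102]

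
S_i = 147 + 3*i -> [147, 150, 153, 156, 159]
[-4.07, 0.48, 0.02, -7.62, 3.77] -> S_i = Random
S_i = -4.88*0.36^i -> [-4.88, -1.76, -0.63, -0.23, -0.08]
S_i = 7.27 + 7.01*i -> [7.27, 14.28, 21.29, 28.3, 35.31]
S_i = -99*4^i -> [-99, -396, -1584, -6336, -25344]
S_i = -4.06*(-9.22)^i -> [-4.06, 37.43, -345.13, 3182.14, -29339.3]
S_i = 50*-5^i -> [50, -250, 1250, -6250, 31250]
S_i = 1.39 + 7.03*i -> [1.39, 8.42, 15.45, 22.48, 29.51]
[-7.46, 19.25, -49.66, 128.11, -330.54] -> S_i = -7.46*(-2.58)^i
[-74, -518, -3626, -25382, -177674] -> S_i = -74*7^i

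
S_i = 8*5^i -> [8, 40, 200, 1000, 5000]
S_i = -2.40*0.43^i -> [-2.4, -1.03, -0.44, -0.19, -0.08]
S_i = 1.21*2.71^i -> [1.21, 3.28, 8.89, 24.08, 65.26]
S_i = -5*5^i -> [-5, -25, -125, -625, -3125]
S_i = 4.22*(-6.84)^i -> [4.22, -28.86, 197.44, -1350.46, 9237.13]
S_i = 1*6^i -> [1, 6, 36, 216, 1296]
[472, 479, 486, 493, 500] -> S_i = 472 + 7*i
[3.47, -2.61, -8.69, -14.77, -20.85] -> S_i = 3.47 + -6.08*i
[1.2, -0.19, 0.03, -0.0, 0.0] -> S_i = 1.20*(-0.16)^i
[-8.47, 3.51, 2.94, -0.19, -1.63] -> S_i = Random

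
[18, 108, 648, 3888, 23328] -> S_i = 18*6^i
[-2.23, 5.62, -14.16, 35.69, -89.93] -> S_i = -2.23*(-2.52)^i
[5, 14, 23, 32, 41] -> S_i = 5 + 9*i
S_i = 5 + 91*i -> [5, 96, 187, 278, 369]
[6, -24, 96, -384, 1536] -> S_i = 6*-4^i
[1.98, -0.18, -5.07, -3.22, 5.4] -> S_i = Random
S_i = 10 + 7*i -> [10, 17, 24, 31, 38]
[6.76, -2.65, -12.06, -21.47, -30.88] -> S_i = 6.76 + -9.41*i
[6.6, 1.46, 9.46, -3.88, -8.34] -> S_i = Random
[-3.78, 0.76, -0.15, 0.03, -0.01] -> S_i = -3.78*(-0.20)^i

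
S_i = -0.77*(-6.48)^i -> [-0.77, 4.99, -32.33, 209.52, -1357.66]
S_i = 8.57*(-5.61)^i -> [8.57, -48.08, 269.72, -1513.11, 8488.53]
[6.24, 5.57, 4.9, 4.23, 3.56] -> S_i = 6.24 + -0.67*i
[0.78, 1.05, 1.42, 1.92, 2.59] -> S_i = 0.78*1.35^i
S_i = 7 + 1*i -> [7, 8, 9, 10, 11]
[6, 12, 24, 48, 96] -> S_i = 6*2^i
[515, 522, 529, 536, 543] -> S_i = 515 + 7*i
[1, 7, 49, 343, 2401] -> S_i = 1*7^i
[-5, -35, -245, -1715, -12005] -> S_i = -5*7^i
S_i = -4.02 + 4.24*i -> [-4.02, 0.22, 4.46, 8.7, 12.94]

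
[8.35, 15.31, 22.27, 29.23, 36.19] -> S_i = 8.35 + 6.96*i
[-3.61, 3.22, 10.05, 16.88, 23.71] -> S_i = -3.61 + 6.83*i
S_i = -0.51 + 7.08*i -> [-0.51, 6.57, 13.65, 20.73, 27.81]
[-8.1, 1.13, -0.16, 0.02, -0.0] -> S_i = -8.10*(-0.14)^i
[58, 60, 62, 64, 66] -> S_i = 58 + 2*i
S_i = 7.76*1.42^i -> [7.76, 11.02, 15.65, 22.22, 31.55]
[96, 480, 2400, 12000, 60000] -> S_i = 96*5^i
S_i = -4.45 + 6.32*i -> [-4.45, 1.87, 8.19, 14.51, 20.83]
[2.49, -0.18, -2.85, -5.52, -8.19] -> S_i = 2.49 + -2.67*i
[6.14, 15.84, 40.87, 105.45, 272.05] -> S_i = 6.14*2.58^i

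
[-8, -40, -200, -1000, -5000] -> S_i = -8*5^i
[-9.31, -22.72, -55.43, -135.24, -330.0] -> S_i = -9.31*2.44^i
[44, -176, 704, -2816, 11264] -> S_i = 44*-4^i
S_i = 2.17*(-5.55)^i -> [2.17, -12.04, 66.84, -370.97, 2058.88]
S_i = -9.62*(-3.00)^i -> [-9.62, 28.86, -86.58, 259.74, -779.22]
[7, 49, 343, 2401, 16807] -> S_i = 7*7^i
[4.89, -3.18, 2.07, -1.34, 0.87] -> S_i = 4.89*(-0.65)^i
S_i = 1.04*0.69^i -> [1.04, 0.72, 0.5, 0.34, 0.24]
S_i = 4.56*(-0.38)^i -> [4.56, -1.73, 0.66, -0.25, 0.1]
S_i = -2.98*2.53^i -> [-2.98, -7.54, -19.07, -48.26, -122.1]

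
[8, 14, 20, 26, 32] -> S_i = 8 + 6*i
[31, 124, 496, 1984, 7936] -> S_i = 31*4^i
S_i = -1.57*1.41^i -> [-1.57, -2.21, -3.12, -4.4, -6.21]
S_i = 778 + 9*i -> [778, 787, 796, 805, 814]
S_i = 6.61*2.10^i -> [6.61, 13.88, 29.15, 61.22, 128.55]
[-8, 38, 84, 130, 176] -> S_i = -8 + 46*i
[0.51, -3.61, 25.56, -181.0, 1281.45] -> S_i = 0.51*(-7.08)^i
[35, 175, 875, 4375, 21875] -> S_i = 35*5^i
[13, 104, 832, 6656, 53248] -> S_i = 13*8^i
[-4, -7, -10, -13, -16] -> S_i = -4 + -3*i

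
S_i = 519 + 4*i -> [519, 523, 527, 531, 535]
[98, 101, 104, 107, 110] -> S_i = 98 + 3*i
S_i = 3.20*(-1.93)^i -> [3.2, -6.18, 11.92, -23.0, 44.4]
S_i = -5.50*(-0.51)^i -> [-5.5, 2.8, -1.43, 0.73, -0.37]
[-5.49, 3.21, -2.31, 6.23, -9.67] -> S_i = Random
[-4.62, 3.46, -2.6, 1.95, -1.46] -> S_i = -4.62*(-0.75)^i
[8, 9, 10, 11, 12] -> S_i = 8 + 1*i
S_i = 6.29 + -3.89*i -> [6.29, 2.4, -1.49, -5.38, -9.27]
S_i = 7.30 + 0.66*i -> [7.3, 7.96, 8.62, 9.28, 9.94]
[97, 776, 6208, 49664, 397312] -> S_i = 97*8^i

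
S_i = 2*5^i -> [2, 10, 50, 250, 1250]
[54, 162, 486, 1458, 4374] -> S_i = 54*3^i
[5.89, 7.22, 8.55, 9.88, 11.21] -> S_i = 5.89 + 1.33*i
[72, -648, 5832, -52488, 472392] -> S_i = 72*-9^i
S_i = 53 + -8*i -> [53, 45, 37, 29, 21]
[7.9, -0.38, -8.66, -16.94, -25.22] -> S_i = 7.90 + -8.28*i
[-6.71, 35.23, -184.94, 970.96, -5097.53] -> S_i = -6.71*(-5.25)^i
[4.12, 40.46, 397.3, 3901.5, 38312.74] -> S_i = 4.12*9.82^i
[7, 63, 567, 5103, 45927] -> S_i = 7*9^i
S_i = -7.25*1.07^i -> [-7.25, -7.76, -8.3, -8.88, -9.5]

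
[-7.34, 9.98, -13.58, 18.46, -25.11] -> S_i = -7.34*(-1.36)^i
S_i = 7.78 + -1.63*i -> [7.78, 6.15, 4.52, 2.89, 1.26]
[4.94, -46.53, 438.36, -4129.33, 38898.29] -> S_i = 4.94*(-9.42)^i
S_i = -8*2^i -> [-8, -16, -32, -64, -128]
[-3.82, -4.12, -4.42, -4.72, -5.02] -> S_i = -3.82 + -0.30*i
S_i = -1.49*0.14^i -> [-1.49, -0.21, -0.03, -0.0, -0.0]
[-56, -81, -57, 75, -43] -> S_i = Random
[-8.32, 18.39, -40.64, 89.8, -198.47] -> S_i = -8.32*(-2.21)^i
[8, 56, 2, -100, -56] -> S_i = Random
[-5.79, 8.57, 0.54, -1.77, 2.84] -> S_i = Random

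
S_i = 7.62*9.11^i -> [7.62, 69.42, 632.4, 5761.16, 52484.19]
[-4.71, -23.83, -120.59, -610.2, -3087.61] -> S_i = -4.71*5.06^i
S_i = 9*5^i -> [9, 45, 225, 1125, 5625]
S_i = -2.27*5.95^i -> [-2.27, -13.51, -80.36, -478.16, -2845.08]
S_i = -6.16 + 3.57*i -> [-6.16, -2.59, 0.98, 4.55, 8.12]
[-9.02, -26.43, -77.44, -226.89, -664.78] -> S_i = -9.02*2.93^i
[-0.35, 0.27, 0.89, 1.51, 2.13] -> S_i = -0.35 + 0.62*i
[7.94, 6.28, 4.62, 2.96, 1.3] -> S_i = 7.94 + -1.66*i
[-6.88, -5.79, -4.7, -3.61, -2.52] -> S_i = -6.88 + 1.09*i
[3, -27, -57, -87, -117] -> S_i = 3 + -30*i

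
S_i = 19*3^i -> [19, 57, 171, 513, 1539]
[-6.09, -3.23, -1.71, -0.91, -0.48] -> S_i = -6.09*0.53^i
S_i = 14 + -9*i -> [14, 5, -4, -13, -22]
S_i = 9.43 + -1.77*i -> [9.43, 7.66, 5.89, 4.12, 2.35]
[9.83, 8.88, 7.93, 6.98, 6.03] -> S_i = 9.83 + -0.95*i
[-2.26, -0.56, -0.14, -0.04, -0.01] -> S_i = -2.26*0.25^i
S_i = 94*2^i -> [94, 188, 376, 752, 1504]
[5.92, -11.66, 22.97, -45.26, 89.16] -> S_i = 5.92*(-1.97)^i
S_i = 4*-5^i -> [4, -20, 100, -500, 2500]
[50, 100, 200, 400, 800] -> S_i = 50*2^i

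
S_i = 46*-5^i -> [46, -230, 1150, -5750, 28750]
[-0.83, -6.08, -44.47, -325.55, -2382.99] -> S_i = -0.83*7.32^i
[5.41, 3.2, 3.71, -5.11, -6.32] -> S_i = Random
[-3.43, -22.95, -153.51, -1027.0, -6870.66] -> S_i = -3.43*6.69^i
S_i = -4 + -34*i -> [-4, -38, -72, -106, -140]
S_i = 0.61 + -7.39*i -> [0.61, -6.78, -14.17, -21.56, -28.95]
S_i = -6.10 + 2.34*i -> [-6.1, -3.76, -1.42, 0.92, 3.26]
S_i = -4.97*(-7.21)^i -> [-4.97, 35.83, -258.36, 1862.78, -13430.66]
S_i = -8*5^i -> [-8, -40, -200, -1000, -5000]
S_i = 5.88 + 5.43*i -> [5.88, 11.31, 16.74, 22.17, 27.6]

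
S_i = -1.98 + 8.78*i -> [-1.98, 6.8, 15.58, 24.36, 33.14]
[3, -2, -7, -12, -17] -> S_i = 3 + -5*i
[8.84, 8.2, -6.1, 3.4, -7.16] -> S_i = Random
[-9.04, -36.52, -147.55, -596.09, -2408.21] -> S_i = -9.04*4.04^i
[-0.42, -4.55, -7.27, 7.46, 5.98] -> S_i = Random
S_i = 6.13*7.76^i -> [6.13, 47.57, 369.13, 2864.48, 22228.36]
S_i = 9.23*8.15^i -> [9.23, 75.22, 613.08, 4996.6, 40722.28]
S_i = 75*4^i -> [75, 300, 1200, 4800, 19200]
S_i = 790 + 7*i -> [790, 797, 804, 811, 818]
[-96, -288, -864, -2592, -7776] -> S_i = -96*3^i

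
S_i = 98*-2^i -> [98, -196, 392, -784, 1568]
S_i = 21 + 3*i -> [21, 24, 27, 30, 33]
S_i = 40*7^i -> [40, 280, 1960, 13720, 96040]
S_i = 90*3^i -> [90, 270, 810, 2430, 7290]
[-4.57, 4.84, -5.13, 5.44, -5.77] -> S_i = -4.57*(-1.06)^i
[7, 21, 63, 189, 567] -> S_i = 7*3^i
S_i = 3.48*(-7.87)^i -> [3.48, -27.39, 215.54, -1696.3, 13349.9]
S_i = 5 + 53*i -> [5, 58, 111, 164, 217]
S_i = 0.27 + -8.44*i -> [0.27, -8.17, -16.61, -25.05, -33.49]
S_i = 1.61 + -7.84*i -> [1.61, -6.23, -14.07, -21.91, -29.75]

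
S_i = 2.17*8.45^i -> [2.17, 18.34, 154.94, 1309.27, 11063.35]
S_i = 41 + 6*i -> [41, 47, 53, 59, 65]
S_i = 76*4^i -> [76, 304, 1216, 4864, 19456]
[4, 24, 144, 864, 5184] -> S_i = 4*6^i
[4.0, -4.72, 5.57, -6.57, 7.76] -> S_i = 4.00*(-1.18)^i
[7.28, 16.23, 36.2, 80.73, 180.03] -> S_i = 7.28*2.23^i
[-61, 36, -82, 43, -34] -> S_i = Random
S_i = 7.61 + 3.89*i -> [7.61, 11.5, 15.39, 19.28, 23.17]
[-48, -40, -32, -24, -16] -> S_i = -48 + 8*i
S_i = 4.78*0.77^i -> [4.78, 3.68, 2.83, 2.18, 1.68]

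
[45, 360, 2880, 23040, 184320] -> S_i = 45*8^i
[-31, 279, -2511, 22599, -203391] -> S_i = -31*-9^i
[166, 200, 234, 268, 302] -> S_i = 166 + 34*i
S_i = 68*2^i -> [68, 136, 272, 544, 1088]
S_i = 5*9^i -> [5, 45, 405, 3645, 32805]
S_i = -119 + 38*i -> [-119, -81, -43, -5, 33]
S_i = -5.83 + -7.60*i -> [-5.83, -13.43, -21.03, -28.63, -36.23]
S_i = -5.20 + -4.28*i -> [-5.2, -9.48, -13.76, -18.04, -22.32]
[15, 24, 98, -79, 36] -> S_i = Random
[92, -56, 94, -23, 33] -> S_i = Random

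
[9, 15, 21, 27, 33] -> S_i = 9 + 6*i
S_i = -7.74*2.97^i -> [-7.74, -22.99, -68.27, -202.77, -602.24]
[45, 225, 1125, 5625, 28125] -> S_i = 45*5^i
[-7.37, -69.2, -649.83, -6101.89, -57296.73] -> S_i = -7.37*9.39^i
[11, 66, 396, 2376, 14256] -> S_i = 11*6^i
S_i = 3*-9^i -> [3, -27, 243, -2187, 19683]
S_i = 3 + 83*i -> [3, 86, 169, 252, 335]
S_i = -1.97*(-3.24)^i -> [-1.97, 6.38, -20.68, 67.0, -217.09]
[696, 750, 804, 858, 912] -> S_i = 696 + 54*i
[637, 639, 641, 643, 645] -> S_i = 637 + 2*i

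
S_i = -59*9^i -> [-59, -531, -4779, -43011, -387099]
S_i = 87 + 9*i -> [87, 96, 105, 114, 123]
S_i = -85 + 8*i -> [-85, -77, -69, -61, -53]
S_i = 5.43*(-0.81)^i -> [5.43, -4.4, 3.56, -2.89, 2.34]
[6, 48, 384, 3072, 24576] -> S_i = 6*8^i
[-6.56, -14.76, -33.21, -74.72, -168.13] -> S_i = -6.56*2.25^i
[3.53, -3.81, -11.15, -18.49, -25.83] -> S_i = 3.53 + -7.34*i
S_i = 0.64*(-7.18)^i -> [0.64, -4.6, 32.99, -236.89, 1700.9]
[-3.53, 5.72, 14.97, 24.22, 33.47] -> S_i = -3.53 + 9.25*i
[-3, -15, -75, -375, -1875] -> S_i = -3*5^i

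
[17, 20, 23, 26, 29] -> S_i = 17 + 3*i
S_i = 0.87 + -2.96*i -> [0.87, -2.09, -5.05, -8.01, -10.97]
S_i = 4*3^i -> [4, 12, 36, 108, 324]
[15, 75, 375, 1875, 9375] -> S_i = 15*5^i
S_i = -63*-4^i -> [-63, 252, -1008, 4032, -16128]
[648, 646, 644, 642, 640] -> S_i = 648 + -2*i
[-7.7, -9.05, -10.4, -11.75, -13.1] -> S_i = -7.70 + -1.35*i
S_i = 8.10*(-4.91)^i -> [8.1, -39.77, 195.28, -958.8, 4707.72]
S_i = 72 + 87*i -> [72, 159, 246, 333, 420]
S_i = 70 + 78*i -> [70, 148, 226, 304, 382]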